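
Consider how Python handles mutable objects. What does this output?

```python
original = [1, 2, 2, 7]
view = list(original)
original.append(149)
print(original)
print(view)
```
[1, 2, 2, 7, 149]
[1, 2, 2, 7]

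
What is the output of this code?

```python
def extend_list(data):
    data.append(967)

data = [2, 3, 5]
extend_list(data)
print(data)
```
[2, 3, 5, 967]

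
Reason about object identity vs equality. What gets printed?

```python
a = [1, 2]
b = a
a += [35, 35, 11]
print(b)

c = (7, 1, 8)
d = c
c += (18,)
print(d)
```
[1, 2, 35, 35, 11]
(7, 1, 8)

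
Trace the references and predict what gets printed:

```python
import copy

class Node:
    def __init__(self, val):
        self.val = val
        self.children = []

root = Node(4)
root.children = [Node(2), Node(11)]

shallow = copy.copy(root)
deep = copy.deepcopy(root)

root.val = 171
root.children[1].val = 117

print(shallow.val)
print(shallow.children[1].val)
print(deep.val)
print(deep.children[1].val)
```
4
117
4
11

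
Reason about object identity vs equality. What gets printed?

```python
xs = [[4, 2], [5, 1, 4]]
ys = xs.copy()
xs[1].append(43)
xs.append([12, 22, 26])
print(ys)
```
[[4, 2], [5, 1, 4, 43]]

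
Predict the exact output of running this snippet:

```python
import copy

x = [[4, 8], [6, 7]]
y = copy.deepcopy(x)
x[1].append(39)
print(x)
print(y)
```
[[4, 8], [6, 7, 39]]
[[4, 8], [6, 7]]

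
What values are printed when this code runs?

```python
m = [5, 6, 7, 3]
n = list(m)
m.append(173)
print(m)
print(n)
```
[5, 6, 7, 3, 173]
[5, 6, 7, 3]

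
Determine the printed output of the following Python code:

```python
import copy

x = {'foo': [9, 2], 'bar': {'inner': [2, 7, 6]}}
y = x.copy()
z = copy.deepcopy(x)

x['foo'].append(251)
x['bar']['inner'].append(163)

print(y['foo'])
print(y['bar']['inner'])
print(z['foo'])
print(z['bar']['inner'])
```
[9, 2, 251]
[2, 7, 6, 163]
[9, 2]
[2, 7, 6]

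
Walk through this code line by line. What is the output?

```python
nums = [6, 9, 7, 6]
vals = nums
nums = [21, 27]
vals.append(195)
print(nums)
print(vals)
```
[21, 27]
[6, 9, 7, 6, 195]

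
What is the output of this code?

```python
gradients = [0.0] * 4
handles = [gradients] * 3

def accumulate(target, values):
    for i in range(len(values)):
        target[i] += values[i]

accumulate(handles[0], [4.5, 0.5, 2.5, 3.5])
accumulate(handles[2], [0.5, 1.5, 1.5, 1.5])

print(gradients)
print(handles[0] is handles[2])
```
[5.0, 2.0, 4.0, 5.0]
True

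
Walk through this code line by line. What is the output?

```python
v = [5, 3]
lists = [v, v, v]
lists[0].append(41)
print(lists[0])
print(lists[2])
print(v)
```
[5, 3, 41]
[5, 3, 41]
[5, 3, 41]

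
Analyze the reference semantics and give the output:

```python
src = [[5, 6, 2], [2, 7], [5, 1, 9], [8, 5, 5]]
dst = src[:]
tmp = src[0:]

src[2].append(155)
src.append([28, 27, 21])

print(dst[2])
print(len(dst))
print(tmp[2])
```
[5, 1, 9, 155]
4
[5, 1, 9, 155]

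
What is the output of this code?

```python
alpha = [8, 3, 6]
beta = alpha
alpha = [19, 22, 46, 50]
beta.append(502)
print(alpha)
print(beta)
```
[19, 22, 46, 50]
[8, 3, 6, 502]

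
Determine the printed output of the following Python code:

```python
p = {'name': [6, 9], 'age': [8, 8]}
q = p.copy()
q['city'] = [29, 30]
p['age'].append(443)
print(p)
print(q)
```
{'name': [6, 9], 'age': [8, 8, 443]}
{'name': [6, 9], 'age': [8, 8, 443], 'city': [29, 30]}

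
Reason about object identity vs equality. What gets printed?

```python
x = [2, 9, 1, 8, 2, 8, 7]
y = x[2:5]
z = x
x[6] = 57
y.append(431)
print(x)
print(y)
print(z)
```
[2, 9, 1, 8, 2, 8, 57]
[1, 8, 2, 431]
[2, 9, 1, 8, 2, 8, 57]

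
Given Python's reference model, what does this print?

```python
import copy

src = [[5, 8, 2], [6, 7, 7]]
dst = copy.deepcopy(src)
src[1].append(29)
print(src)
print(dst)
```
[[5, 8, 2], [6, 7, 7, 29]]
[[5, 8, 2], [6, 7, 7]]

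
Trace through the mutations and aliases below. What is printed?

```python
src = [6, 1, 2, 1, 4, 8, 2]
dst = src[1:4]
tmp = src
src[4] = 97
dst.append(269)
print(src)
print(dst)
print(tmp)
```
[6, 1, 2, 1, 97, 8, 2]
[1, 2, 1, 269]
[6, 1, 2, 1, 97, 8, 2]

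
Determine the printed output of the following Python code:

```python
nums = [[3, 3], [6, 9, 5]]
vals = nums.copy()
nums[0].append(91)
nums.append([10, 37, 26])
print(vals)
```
[[3, 3, 91], [6, 9, 5]]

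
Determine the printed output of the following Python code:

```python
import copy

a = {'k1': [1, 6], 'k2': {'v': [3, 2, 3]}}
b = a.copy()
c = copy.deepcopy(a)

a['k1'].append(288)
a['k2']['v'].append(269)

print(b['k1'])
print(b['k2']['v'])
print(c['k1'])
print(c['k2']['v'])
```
[1, 6, 288]
[3, 2, 3, 269]
[1, 6]
[3, 2, 3]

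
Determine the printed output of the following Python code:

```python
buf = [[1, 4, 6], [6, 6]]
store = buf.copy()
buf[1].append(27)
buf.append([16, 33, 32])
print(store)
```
[[1, 4, 6], [6, 6, 27]]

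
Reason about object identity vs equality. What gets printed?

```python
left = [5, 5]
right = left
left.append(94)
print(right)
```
[5, 5, 94]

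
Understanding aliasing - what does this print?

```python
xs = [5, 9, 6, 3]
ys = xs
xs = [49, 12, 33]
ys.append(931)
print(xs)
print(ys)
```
[49, 12, 33]
[5, 9, 6, 3, 931]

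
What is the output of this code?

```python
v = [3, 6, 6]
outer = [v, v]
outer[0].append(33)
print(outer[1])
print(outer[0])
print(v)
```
[3, 6, 6, 33]
[3, 6, 6, 33]
[3, 6, 6, 33]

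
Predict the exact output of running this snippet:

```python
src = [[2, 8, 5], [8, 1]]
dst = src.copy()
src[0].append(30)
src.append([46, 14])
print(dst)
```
[[2, 8, 5, 30], [8, 1]]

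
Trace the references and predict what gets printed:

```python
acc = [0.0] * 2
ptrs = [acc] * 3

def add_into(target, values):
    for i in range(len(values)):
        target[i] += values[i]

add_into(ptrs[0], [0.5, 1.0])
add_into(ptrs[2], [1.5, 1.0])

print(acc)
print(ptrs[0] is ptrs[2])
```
[2.0, 2.0]
True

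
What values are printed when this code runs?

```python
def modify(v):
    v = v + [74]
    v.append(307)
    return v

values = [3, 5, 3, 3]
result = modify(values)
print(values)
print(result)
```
[3, 5, 3, 3]
[3, 5, 3, 3, 74, 307]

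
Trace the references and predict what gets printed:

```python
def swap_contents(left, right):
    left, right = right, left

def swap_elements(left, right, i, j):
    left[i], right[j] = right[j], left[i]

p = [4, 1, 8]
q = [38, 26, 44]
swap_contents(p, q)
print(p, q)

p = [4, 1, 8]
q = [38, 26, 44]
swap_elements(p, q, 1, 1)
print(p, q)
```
[4, 1, 8] [38, 26, 44]
[4, 26, 8] [38, 1, 44]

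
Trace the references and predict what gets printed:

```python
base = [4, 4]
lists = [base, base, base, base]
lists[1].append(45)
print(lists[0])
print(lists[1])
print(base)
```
[4, 4, 45]
[4, 4, 45]
[4, 4, 45]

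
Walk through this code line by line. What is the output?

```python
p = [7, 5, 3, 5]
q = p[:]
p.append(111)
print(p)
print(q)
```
[7, 5, 3, 5, 111]
[7, 5, 3, 5]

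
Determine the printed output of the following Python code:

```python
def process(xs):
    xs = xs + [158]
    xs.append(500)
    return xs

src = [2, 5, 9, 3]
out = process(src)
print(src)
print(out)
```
[2, 5, 9, 3]
[2, 5, 9, 3, 158, 500]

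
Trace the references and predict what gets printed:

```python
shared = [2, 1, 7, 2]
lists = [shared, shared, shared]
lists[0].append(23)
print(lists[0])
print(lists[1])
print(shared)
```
[2, 1, 7, 2, 23]
[2, 1, 7, 2, 23]
[2, 1, 7, 2, 23]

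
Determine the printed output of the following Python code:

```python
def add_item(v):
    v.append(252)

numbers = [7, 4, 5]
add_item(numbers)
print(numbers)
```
[7, 4, 5, 252]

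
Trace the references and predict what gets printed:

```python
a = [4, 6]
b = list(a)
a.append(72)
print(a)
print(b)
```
[4, 6, 72]
[4, 6]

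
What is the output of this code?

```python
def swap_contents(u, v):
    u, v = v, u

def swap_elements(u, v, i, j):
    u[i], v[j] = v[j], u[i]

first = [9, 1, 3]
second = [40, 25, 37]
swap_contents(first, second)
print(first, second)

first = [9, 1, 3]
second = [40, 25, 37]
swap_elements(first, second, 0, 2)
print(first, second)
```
[9, 1, 3] [40, 25, 37]
[37, 1, 3] [40, 25, 9]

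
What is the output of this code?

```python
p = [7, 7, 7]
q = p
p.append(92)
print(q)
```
[7, 7, 7, 92]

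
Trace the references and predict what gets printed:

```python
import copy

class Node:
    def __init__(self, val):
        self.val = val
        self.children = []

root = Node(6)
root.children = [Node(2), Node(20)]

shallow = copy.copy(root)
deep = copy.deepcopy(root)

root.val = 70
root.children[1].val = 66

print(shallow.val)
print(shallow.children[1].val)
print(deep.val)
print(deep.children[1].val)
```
6
66
6
20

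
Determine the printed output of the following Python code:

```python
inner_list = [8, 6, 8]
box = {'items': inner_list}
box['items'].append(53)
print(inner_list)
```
[8, 6, 8, 53]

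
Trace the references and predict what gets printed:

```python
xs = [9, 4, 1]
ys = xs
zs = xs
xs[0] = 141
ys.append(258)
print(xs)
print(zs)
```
[141, 4, 1, 258]
[141, 4, 1, 258]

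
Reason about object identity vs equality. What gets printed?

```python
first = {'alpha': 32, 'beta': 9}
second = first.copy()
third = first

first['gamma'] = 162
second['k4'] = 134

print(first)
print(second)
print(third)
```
{'alpha': 32, 'beta': 9, 'gamma': 162}
{'alpha': 32, 'beta': 9, 'k4': 134}
{'alpha': 32, 'beta': 9, 'gamma': 162}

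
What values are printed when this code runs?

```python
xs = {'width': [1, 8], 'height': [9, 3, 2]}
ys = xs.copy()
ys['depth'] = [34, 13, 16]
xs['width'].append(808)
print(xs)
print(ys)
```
{'width': [1, 8, 808], 'height': [9, 3, 2]}
{'width': [1, 8, 808], 'height': [9, 3, 2], 'depth': [34, 13, 16]}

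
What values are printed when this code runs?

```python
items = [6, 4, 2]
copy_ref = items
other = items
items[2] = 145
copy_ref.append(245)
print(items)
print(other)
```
[6, 4, 145, 245]
[6, 4, 145, 245]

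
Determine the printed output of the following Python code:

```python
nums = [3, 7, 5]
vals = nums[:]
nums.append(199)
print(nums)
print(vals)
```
[3, 7, 5, 199]
[3, 7, 5]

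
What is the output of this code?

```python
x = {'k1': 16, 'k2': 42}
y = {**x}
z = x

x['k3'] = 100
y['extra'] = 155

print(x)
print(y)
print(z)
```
{'k1': 16, 'k2': 42, 'k3': 100}
{'k1': 16, 'k2': 42, 'extra': 155}
{'k1': 16, 'k2': 42, 'k3': 100}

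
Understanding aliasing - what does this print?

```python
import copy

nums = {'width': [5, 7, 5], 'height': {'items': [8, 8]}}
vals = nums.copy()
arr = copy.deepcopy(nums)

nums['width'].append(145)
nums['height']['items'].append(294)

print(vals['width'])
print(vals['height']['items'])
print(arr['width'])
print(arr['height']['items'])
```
[5, 7, 5, 145]
[8, 8, 294]
[5, 7, 5]
[8, 8]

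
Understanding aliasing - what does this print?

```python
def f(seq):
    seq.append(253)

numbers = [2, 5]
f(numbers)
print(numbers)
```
[2, 5, 253]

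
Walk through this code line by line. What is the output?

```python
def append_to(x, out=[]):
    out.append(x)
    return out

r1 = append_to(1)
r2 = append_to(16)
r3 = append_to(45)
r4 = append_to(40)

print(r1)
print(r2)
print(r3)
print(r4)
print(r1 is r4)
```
[1, 16, 45, 40]
[1, 16, 45, 40]
[1, 16, 45, 40]
[1, 16, 45, 40]
True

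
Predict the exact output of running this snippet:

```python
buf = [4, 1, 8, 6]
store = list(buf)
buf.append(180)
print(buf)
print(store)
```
[4, 1, 8, 6, 180]
[4, 1, 8, 6]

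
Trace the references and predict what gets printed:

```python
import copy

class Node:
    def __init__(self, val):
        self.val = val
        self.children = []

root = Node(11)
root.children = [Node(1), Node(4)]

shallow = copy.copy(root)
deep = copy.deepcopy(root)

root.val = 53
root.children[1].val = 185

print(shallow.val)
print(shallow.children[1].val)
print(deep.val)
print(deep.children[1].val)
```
11
185
11
4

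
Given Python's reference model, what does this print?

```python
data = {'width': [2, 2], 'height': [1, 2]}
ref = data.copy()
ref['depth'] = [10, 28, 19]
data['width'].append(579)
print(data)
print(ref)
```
{'width': [2, 2, 579], 'height': [1, 2]}
{'width': [2, 2, 579], 'height': [1, 2], 'depth': [10, 28, 19]}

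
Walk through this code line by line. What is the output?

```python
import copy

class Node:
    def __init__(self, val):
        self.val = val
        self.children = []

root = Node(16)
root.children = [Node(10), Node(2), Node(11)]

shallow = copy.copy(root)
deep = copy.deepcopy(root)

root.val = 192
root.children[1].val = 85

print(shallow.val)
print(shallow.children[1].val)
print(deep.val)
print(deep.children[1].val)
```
16
85
16
2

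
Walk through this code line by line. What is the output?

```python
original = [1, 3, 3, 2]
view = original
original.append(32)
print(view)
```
[1, 3, 3, 2, 32]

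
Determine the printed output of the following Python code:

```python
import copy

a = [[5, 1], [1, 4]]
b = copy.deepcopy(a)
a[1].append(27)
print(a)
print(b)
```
[[5, 1], [1, 4, 27]]
[[5, 1], [1, 4]]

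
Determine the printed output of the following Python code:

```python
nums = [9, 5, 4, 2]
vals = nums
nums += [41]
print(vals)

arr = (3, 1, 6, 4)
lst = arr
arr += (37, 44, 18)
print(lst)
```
[9, 5, 4, 2, 41]
(3, 1, 6, 4)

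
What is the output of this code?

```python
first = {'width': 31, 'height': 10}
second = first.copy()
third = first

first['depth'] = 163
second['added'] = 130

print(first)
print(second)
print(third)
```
{'width': 31, 'height': 10, 'depth': 163}
{'width': 31, 'height': 10, 'added': 130}
{'width': 31, 'height': 10, 'depth': 163}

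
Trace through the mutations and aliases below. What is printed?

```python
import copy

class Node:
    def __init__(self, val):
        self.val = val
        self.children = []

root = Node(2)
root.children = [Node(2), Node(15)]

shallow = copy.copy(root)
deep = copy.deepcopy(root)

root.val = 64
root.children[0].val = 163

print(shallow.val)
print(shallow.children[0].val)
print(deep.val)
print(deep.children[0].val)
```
2
163
2
2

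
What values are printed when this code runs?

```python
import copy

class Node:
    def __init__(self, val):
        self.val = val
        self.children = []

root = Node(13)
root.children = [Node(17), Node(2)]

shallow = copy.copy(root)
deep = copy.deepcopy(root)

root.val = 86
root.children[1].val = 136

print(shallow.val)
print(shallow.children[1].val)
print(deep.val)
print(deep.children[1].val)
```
13
136
13
2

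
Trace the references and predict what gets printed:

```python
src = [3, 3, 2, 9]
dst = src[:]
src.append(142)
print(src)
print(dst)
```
[3, 3, 2, 9, 142]
[3, 3, 2, 9]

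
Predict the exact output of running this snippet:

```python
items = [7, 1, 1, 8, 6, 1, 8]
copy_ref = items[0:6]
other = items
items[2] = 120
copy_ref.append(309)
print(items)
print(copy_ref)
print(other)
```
[7, 1, 120, 8, 6, 1, 8]
[7, 1, 1, 8, 6, 1, 309]
[7, 1, 120, 8, 6, 1, 8]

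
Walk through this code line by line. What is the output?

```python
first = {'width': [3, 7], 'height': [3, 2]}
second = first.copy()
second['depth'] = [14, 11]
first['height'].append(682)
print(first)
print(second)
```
{'width': [3, 7], 'height': [3, 2, 682]}
{'width': [3, 7], 'height': [3, 2, 682], 'depth': [14, 11]}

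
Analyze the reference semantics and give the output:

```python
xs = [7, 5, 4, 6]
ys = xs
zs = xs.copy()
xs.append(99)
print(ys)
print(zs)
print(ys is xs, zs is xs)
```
[7, 5, 4, 6, 99]
[7, 5, 4, 6]
True False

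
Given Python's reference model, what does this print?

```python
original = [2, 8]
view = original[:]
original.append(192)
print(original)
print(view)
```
[2, 8, 192]
[2, 8]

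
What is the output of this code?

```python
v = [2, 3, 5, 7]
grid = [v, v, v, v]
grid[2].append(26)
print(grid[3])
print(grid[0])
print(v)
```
[2, 3, 5, 7, 26]
[2, 3, 5, 7, 26]
[2, 3, 5, 7, 26]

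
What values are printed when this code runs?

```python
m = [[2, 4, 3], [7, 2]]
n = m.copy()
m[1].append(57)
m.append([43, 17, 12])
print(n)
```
[[2, 4, 3], [7, 2, 57]]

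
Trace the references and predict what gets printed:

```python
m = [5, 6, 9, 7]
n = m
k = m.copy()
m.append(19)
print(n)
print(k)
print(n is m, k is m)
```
[5, 6, 9, 7, 19]
[5, 6, 9, 7]
True False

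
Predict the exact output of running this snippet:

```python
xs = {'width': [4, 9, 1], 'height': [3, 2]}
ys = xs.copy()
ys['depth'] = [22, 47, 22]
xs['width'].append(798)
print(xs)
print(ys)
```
{'width': [4, 9, 1, 798], 'height': [3, 2]}
{'width': [4, 9, 1, 798], 'height': [3, 2], 'depth': [22, 47, 22]}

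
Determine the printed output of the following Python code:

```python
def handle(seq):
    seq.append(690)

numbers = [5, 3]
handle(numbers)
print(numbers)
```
[5, 3, 690]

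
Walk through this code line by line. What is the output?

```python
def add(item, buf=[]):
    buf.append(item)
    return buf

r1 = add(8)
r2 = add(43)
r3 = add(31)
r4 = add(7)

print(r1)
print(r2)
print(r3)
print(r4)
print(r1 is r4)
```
[8, 43, 31, 7]
[8, 43, 31, 7]
[8, 43, 31, 7]
[8, 43, 31, 7]
True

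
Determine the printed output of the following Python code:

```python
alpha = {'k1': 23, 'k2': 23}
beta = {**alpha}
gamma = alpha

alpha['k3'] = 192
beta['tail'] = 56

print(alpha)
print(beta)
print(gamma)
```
{'k1': 23, 'k2': 23, 'k3': 192}
{'k1': 23, 'k2': 23, 'tail': 56}
{'k1': 23, 'k2': 23, 'k3': 192}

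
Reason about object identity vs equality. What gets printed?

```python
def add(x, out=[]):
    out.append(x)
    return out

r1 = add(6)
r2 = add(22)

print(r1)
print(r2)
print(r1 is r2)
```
[6, 22]
[6, 22]
True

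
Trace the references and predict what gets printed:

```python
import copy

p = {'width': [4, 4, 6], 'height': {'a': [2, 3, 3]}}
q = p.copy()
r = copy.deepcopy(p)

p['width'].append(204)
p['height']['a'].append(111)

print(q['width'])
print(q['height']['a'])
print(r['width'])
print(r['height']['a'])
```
[4, 4, 6, 204]
[2, 3, 3, 111]
[4, 4, 6]
[2, 3, 3]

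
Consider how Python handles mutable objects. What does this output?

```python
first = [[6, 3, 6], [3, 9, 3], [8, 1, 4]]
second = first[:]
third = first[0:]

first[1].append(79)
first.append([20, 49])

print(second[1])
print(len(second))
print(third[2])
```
[3, 9, 3, 79]
3
[8, 1, 4]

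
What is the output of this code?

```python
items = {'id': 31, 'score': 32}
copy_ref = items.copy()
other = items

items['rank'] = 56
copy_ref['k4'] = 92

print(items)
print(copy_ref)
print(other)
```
{'id': 31, 'score': 32, 'rank': 56}
{'id': 31, 'score': 32, 'k4': 92}
{'id': 31, 'score': 32, 'rank': 56}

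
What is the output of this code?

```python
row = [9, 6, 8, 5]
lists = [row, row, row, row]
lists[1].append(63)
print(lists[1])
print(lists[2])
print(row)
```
[9, 6, 8, 5, 63]
[9, 6, 8, 5, 63]
[9, 6, 8, 5, 63]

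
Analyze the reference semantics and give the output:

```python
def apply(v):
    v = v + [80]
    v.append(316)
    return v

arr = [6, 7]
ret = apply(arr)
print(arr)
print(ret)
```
[6, 7]
[6, 7, 80, 316]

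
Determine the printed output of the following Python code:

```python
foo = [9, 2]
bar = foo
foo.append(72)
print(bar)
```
[9, 2, 72]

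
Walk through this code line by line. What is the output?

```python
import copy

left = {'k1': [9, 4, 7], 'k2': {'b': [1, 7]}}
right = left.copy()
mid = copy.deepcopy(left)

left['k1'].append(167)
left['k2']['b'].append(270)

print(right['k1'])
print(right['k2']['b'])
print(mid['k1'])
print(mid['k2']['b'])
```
[9, 4, 7, 167]
[1, 7, 270]
[9, 4, 7]
[1, 7]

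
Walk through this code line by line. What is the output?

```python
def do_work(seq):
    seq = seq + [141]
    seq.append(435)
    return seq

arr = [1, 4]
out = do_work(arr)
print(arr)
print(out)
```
[1, 4]
[1, 4, 141, 435]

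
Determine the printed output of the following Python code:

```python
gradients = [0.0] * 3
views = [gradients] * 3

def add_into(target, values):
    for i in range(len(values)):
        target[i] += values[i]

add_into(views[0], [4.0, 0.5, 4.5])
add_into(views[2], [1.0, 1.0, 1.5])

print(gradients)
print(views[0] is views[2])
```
[5.0, 1.5, 6.0]
True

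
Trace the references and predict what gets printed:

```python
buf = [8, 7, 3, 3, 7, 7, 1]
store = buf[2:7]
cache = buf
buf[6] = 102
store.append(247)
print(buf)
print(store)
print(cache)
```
[8, 7, 3, 3, 7, 7, 102]
[3, 3, 7, 7, 1, 247]
[8, 7, 3, 3, 7, 7, 102]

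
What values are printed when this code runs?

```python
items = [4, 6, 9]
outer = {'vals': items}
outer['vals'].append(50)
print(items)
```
[4, 6, 9, 50]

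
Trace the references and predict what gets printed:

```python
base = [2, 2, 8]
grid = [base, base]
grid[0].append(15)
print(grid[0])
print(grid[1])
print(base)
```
[2, 2, 8, 15]
[2, 2, 8, 15]
[2, 2, 8, 15]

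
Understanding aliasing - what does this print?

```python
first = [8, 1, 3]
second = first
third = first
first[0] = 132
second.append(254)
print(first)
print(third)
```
[132, 1, 3, 254]
[132, 1, 3, 254]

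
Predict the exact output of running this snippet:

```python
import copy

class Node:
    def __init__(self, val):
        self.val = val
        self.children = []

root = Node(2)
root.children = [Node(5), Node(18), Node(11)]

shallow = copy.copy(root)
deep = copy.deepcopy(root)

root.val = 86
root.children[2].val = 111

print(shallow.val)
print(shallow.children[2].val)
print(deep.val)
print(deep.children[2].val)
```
2
111
2
11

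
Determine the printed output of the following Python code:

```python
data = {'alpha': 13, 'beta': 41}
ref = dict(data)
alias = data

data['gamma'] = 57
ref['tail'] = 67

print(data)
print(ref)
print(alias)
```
{'alpha': 13, 'beta': 41, 'gamma': 57}
{'alpha': 13, 'beta': 41, 'tail': 67}
{'alpha': 13, 'beta': 41, 'gamma': 57}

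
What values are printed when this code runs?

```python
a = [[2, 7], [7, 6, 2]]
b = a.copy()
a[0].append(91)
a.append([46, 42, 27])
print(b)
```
[[2, 7, 91], [7, 6, 2]]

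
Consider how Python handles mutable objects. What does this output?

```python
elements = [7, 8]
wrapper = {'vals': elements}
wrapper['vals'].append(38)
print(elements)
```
[7, 8, 38]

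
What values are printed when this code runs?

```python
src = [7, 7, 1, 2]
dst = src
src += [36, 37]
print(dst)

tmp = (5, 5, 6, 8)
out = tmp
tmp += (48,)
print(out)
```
[7, 7, 1, 2, 36, 37]
(5, 5, 6, 8)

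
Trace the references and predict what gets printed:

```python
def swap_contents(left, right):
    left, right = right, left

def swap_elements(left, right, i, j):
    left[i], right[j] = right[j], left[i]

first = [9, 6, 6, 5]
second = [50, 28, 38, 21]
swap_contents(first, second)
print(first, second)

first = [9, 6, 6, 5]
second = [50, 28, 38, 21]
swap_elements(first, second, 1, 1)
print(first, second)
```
[9, 6, 6, 5] [50, 28, 38, 21]
[9, 28, 6, 5] [50, 6, 38, 21]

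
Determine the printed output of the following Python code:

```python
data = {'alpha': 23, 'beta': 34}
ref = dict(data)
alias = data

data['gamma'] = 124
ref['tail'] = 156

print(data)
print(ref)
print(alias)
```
{'alpha': 23, 'beta': 34, 'gamma': 124}
{'alpha': 23, 'beta': 34, 'tail': 156}
{'alpha': 23, 'beta': 34, 'gamma': 124}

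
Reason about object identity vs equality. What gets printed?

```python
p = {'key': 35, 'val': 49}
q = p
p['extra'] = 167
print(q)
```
{'key': 35, 'val': 49, 'extra': 167}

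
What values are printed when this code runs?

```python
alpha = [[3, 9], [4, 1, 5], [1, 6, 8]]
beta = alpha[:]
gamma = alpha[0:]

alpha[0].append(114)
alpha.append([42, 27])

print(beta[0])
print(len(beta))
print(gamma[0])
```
[3, 9, 114]
3
[3, 9, 114]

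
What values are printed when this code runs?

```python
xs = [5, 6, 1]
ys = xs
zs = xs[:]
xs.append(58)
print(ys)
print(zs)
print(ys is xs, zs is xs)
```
[5, 6, 1, 58]
[5, 6, 1]
True False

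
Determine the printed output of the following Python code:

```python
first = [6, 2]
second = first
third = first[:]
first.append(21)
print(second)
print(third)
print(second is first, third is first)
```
[6, 2, 21]
[6, 2]
True False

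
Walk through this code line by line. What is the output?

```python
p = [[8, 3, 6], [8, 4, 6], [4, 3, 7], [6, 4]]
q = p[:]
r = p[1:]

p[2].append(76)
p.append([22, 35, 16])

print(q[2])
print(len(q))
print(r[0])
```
[4, 3, 7, 76]
4
[8, 4, 6]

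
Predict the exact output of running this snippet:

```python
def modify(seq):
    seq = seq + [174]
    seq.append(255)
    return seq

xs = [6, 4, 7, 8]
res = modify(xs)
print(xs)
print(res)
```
[6, 4, 7, 8]
[6, 4, 7, 8, 174, 255]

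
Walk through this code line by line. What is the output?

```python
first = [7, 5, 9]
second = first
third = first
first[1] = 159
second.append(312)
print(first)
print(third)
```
[7, 159, 9, 312]
[7, 159, 9, 312]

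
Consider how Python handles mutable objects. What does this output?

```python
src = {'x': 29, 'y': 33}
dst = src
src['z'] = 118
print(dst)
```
{'x': 29, 'y': 33, 'z': 118}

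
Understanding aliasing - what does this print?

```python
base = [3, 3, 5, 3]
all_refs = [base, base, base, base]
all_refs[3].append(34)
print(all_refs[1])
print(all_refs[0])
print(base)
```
[3, 3, 5, 3, 34]
[3, 3, 5, 3, 34]
[3, 3, 5, 3, 34]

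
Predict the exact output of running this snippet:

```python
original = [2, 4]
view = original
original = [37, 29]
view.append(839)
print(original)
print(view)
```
[37, 29]
[2, 4, 839]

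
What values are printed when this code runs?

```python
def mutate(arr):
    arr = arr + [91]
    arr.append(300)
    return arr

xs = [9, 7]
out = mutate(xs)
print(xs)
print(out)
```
[9, 7]
[9, 7, 91, 300]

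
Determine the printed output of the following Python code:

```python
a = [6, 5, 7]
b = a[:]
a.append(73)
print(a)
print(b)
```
[6, 5, 7, 73]
[6, 5, 7]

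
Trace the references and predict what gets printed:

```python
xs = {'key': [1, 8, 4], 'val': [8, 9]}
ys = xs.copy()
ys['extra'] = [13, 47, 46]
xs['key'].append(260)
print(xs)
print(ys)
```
{'key': [1, 8, 4, 260], 'val': [8, 9]}
{'key': [1, 8, 4, 260], 'val': [8, 9], 'extra': [13, 47, 46]}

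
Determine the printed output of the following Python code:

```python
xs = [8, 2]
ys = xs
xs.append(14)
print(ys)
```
[8, 2, 14]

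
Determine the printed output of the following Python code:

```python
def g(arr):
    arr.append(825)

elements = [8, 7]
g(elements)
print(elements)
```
[8, 7, 825]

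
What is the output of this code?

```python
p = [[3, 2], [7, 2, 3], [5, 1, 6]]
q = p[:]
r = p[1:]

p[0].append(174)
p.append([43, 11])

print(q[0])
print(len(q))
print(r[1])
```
[3, 2, 174]
3
[5, 1, 6]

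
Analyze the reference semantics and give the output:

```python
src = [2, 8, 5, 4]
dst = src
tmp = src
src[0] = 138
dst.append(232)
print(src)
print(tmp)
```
[138, 8, 5, 4, 232]
[138, 8, 5, 4, 232]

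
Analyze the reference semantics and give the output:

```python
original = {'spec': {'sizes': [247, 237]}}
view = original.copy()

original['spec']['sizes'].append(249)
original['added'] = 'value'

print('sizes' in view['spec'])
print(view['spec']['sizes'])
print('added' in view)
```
True
[247, 237, 249]
False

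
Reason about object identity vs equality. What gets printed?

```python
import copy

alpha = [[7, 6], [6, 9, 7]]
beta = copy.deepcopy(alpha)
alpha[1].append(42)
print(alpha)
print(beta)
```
[[7, 6], [6, 9, 7, 42]]
[[7, 6], [6, 9, 7]]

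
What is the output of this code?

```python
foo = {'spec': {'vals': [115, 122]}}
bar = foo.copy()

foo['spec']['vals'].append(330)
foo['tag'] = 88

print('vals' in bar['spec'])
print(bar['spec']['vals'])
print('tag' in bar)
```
True
[115, 122, 330]
False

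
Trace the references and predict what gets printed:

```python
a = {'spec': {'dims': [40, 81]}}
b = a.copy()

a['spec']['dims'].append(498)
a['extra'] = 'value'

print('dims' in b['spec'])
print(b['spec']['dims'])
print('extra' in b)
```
True
[40, 81, 498]
False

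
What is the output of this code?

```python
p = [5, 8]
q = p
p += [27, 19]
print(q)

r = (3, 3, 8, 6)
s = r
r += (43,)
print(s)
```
[5, 8, 27, 19]
(3, 3, 8, 6)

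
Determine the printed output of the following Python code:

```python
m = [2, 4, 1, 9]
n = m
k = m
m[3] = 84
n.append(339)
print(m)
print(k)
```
[2, 4, 1, 84, 339]
[2, 4, 1, 84, 339]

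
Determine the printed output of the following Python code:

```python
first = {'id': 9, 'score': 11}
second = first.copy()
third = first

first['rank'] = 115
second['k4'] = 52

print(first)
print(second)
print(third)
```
{'id': 9, 'score': 11, 'rank': 115}
{'id': 9, 'score': 11, 'k4': 52}
{'id': 9, 'score': 11, 'rank': 115}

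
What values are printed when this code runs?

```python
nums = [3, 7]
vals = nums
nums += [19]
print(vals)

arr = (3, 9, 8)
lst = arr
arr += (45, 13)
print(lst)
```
[3, 7, 19]
(3, 9, 8)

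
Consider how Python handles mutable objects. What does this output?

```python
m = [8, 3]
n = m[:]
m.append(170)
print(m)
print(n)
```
[8, 3, 170]
[8, 3]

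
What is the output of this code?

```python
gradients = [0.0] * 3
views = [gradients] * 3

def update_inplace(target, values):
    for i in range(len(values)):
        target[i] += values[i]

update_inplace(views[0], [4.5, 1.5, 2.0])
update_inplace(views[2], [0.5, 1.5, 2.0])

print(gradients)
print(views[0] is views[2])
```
[5.0, 3.0, 4.0]
True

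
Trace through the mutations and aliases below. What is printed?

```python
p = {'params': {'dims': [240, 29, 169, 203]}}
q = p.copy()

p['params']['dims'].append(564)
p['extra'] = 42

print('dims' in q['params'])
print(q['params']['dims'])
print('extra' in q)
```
True
[240, 29, 169, 203, 564]
False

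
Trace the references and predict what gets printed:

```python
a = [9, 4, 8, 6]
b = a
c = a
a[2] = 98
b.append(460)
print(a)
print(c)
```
[9, 4, 98, 6, 460]
[9, 4, 98, 6, 460]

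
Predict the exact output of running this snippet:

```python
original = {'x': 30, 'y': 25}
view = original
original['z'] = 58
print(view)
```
{'x': 30, 'y': 25, 'z': 58}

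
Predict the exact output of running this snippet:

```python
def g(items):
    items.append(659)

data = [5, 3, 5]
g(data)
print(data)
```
[5, 3, 5, 659]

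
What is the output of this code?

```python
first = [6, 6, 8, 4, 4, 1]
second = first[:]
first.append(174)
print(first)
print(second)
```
[6, 6, 8, 4, 4, 1, 174]
[6, 6, 8, 4, 4, 1]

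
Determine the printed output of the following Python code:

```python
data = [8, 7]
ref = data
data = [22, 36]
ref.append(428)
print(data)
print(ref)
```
[22, 36]
[8, 7, 428]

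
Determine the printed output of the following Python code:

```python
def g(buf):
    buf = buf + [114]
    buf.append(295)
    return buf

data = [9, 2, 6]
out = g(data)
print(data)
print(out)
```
[9, 2, 6]
[9, 2, 6, 114, 295]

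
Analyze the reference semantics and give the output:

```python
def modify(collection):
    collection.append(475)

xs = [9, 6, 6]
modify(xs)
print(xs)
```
[9, 6, 6, 475]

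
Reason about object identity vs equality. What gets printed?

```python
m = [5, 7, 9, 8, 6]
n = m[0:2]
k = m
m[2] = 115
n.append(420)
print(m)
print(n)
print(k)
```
[5, 7, 115, 8, 6]
[5, 7, 420]
[5, 7, 115, 8, 6]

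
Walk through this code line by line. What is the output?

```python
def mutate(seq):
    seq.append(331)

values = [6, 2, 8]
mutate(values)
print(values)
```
[6, 2, 8, 331]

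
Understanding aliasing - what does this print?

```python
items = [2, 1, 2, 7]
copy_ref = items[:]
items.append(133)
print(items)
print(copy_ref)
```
[2, 1, 2, 7, 133]
[2, 1, 2, 7]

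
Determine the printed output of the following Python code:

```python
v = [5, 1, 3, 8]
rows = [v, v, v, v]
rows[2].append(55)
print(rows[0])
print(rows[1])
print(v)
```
[5, 1, 3, 8, 55]
[5, 1, 3, 8, 55]
[5, 1, 3, 8, 55]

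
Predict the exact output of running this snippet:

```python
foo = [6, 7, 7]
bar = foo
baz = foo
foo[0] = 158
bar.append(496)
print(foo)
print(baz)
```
[158, 7, 7, 496]
[158, 7, 7, 496]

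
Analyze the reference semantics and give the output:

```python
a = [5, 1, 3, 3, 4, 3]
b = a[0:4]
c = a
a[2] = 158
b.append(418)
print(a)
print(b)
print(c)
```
[5, 1, 158, 3, 4, 3]
[5, 1, 3, 3, 418]
[5, 1, 158, 3, 4, 3]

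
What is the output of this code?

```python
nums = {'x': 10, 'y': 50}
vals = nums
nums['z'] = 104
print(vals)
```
{'x': 10, 'y': 50, 'z': 104}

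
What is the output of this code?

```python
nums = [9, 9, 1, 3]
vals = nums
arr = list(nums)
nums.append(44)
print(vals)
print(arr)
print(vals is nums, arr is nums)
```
[9, 9, 1, 3, 44]
[9, 9, 1, 3]
True False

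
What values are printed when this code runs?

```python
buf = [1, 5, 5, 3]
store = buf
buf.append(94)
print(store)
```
[1, 5, 5, 3, 94]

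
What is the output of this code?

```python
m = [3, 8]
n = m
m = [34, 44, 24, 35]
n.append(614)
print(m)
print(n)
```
[34, 44, 24, 35]
[3, 8, 614]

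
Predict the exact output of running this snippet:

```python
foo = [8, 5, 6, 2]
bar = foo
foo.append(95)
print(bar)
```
[8, 5, 6, 2, 95]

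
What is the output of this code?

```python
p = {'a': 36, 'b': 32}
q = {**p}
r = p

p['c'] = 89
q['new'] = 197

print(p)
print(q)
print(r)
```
{'a': 36, 'b': 32, 'c': 89}
{'a': 36, 'b': 32, 'new': 197}
{'a': 36, 'b': 32, 'c': 89}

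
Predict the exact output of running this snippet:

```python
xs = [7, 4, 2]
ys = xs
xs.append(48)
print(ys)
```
[7, 4, 2, 48]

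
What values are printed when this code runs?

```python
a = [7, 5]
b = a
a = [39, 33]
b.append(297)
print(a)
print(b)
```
[39, 33]
[7, 5, 297]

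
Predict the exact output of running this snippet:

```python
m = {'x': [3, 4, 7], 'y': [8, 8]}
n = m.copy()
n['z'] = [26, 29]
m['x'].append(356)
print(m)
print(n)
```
{'x': [3, 4, 7, 356], 'y': [8, 8]}
{'x': [3, 4, 7, 356], 'y': [8, 8], 'z': [26, 29]}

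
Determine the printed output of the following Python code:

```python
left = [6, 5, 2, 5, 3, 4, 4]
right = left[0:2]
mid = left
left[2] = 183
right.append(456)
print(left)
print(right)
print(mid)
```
[6, 5, 183, 5, 3, 4, 4]
[6, 5, 456]
[6, 5, 183, 5, 3, 4, 4]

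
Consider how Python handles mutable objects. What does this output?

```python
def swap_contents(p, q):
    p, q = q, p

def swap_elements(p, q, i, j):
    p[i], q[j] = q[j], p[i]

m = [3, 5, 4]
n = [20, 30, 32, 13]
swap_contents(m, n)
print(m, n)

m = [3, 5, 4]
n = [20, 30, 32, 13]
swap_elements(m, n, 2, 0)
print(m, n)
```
[3, 5, 4] [20, 30, 32, 13]
[3, 5, 20] [4, 30, 32, 13]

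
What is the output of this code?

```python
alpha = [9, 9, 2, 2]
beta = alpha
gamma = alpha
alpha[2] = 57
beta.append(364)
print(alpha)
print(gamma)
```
[9, 9, 57, 2, 364]
[9, 9, 57, 2, 364]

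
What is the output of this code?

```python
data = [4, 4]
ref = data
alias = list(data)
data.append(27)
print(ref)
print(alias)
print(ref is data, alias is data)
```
[4, 4, 27]
[4, 4]
True False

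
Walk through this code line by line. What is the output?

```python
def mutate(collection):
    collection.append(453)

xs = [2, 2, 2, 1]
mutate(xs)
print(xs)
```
[2, 2, 2, 1, 453]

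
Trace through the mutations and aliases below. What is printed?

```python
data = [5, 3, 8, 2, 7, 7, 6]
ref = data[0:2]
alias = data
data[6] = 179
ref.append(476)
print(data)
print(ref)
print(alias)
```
[5, 3, 8, 2, 7, 7, 179]
[5, 3, 476]
[5, 3, 8, 2, 7, 7, 179]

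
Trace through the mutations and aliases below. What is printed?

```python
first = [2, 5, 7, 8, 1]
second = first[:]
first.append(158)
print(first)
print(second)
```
[2, 5, 7, 8, 1, 158]
[2, 5, 7, 8, 1]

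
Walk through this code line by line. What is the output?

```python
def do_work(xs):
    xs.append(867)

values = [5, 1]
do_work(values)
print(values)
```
[5, 1, 867]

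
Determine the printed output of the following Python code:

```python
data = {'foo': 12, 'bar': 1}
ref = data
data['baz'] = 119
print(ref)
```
{'foo': 12, 'bar': 1, 'baz': 119}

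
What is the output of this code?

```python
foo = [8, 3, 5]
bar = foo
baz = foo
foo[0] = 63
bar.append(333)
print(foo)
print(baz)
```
[63, 3, 5, 333]
[63, 3, 5, 333]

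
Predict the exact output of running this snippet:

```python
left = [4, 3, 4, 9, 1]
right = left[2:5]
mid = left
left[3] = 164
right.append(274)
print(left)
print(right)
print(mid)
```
[4, 3, 4, 164, 1]
[4, 9, 1, 274]
[4, 3, 4, 164, 1]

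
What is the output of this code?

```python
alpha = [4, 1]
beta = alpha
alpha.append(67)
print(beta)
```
[4, 1, 67]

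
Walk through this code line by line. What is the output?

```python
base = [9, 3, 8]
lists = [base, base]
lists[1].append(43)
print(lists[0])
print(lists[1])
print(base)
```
[9, 3, 8, 43]
[9, 3, 8, 43]
[9, 3, 8, 43]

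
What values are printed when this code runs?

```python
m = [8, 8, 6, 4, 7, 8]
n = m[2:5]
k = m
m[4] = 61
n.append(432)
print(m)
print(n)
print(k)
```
[8, 8, 6, 4, 61, 8]
[6, 4, 7, 432]
[8, 8, 6, 4, 61, 8]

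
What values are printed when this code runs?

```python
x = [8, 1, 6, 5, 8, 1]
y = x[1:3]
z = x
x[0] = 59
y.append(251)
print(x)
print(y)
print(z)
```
[59, 1, 6, 5, 8, 1]
[1, 6, 251]
[59, 1, 6, 5, 8, 1]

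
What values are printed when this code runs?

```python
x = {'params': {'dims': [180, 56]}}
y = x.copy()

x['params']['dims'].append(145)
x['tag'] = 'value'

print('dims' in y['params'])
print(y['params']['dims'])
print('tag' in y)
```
True
[180, 56, 145]
False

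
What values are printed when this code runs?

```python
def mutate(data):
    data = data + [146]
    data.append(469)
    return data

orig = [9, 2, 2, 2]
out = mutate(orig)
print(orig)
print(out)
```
[9, 2, 2, 2]
[9, 2, 2, 2, 146, 469]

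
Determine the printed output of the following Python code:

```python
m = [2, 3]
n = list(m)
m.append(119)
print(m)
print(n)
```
[2, 3, 119]
[2, 3]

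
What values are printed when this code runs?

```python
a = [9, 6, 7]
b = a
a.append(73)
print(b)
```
[9, 6, 7, 73]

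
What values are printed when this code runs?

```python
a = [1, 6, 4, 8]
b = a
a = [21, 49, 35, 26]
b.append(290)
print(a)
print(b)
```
[21, 49, 35, 26]
[1, 6, 4, 8, 290]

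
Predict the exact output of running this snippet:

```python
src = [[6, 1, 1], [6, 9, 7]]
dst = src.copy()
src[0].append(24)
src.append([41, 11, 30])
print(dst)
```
[[6, 1, 1, 24], [6, 9, 7]]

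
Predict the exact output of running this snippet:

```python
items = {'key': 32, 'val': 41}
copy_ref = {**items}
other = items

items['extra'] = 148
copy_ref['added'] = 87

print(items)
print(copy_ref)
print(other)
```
{'key': 32, 'val': 41, 'extra': 148}
{'key': 32, 'val': 41, 'added': 87}
{'key': 32, 'val': 41, 'extra': 148}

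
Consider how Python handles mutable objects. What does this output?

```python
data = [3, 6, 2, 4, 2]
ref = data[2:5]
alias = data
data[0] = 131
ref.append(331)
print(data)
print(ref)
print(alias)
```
[131, 6, 2, 4, 2]
[2, 4, 2, 331]
[131, 6, 2, 4, 2]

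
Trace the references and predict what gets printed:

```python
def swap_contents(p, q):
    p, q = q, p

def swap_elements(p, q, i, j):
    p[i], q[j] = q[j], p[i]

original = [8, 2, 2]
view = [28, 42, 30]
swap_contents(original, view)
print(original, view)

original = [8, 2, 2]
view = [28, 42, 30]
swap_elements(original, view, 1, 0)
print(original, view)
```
[8, 2, 2] [28, 42, 30]
[8, 28, 2] [2, 42, 30]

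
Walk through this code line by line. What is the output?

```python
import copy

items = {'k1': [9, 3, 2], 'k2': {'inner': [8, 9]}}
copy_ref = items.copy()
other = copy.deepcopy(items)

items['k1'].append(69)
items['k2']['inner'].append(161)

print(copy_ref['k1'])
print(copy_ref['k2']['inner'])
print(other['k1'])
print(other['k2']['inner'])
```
[9, 3, 2, 69]
[8, 9, 161]
[9, 3, 2]
[8, 9]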